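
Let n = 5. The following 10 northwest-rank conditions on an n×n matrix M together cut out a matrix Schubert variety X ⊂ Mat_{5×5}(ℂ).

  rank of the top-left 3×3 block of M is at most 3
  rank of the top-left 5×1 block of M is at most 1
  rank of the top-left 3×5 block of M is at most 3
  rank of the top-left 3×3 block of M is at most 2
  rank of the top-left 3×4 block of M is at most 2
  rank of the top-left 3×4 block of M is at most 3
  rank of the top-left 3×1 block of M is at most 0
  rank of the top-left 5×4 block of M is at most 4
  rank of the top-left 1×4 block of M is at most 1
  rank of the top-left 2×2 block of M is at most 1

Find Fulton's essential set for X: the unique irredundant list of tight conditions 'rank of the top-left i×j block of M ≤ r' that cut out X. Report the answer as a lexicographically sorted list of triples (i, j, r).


Recovering R(i,j) via the rank-extension bound from the 10 conditions:

  i=1: 0 1 1 1 1
  i=2: 0 1 2 2 2
  i=3: 0 1 2 2 3
  i=4: 1 2 3 3 4
  i=5: 1 2 3 4 5

second differences of R give the permutation w = (2, 3, 5, 1, 4).

Fulton essential set (2 of the 4 Rothe cells):

[(3, 1, 0), (3, 4, 2)]


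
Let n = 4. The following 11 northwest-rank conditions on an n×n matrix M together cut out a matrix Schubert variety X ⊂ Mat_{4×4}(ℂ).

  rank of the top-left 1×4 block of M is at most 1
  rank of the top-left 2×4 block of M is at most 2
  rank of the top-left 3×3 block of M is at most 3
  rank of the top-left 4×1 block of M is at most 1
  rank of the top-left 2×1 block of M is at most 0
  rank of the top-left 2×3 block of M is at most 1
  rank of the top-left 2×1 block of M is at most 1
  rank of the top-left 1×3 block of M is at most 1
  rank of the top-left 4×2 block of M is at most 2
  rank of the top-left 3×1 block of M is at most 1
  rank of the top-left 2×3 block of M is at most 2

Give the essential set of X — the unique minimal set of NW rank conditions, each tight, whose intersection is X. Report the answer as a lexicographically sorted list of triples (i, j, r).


Rank table r_w(4×4) implied by the 11 constraints:

  row 1: 0 1 1 1
  row 2: 0 1 1 2
  row 3: 1 2 2 3
  row 4: 1 2 3 4

second differences of R give the permutation w = (2, 4, 1, 3).

ℓ(w)=3; the 2 essential cells (i,j,r):

[(2, 1, 0), (2, 3, 1)]


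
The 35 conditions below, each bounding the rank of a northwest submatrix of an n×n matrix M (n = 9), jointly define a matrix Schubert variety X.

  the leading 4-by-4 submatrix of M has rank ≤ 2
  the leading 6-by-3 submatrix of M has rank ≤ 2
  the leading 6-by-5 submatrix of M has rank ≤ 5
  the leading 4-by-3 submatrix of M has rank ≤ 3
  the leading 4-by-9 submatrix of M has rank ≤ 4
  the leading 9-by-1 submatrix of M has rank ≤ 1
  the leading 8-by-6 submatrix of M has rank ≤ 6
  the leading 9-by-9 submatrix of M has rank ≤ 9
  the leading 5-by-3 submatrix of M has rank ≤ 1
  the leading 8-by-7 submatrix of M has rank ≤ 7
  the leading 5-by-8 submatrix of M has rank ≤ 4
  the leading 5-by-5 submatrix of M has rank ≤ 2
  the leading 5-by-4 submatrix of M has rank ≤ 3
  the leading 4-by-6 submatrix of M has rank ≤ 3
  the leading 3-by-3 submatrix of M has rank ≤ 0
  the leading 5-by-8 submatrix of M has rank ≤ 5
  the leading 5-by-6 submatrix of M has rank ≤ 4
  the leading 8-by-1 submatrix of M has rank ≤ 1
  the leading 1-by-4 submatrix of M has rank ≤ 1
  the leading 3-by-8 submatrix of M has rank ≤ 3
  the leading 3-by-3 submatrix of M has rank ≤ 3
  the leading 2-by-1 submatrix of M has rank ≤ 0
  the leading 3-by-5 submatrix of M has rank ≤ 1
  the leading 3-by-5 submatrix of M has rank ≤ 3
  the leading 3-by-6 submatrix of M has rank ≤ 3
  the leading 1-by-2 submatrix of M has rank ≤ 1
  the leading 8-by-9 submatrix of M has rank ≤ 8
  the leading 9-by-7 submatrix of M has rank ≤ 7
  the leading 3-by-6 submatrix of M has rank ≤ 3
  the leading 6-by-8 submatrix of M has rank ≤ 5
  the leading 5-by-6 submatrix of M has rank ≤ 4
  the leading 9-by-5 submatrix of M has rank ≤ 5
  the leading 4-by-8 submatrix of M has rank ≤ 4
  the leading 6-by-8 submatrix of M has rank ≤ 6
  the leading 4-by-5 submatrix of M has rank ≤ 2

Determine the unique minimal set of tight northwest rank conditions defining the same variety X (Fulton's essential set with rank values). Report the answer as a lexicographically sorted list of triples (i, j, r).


Computing R[i][j] = min implied NW-rank bound (n=9, 35 conditions):

  R[1]: 0  0  0  1  1  1  1  1  1
  R[2]: 0  0  0  1  1  2  2  2  2
  R[3]: 0  0  0  1  1  2  3  3  3
  R[4]: 1  1  1  2  2  3  4  4  4
  R[5]: 1  1  1  2  2  3  4  4  5
  R[6]: 1  2  2  3  3  4  5  5  6
  R[7]: 1  2  3  4  4  5  6  6  7
  R[8]: 1  2  3  4  5  6  7  7  8
  R[9]: 1  2  3  4  5  6  7  8  9

giving w = (4, 6, 7, 1, 9, 2, 3, 5, 8) via Δ²R.

ℓ(w)=15; the 5 essential cells (i,j,r):

[(3, 3, 0), (3, 5, 1), (5, 3, 1), (5, 5, 2), (5, 8, 4)]


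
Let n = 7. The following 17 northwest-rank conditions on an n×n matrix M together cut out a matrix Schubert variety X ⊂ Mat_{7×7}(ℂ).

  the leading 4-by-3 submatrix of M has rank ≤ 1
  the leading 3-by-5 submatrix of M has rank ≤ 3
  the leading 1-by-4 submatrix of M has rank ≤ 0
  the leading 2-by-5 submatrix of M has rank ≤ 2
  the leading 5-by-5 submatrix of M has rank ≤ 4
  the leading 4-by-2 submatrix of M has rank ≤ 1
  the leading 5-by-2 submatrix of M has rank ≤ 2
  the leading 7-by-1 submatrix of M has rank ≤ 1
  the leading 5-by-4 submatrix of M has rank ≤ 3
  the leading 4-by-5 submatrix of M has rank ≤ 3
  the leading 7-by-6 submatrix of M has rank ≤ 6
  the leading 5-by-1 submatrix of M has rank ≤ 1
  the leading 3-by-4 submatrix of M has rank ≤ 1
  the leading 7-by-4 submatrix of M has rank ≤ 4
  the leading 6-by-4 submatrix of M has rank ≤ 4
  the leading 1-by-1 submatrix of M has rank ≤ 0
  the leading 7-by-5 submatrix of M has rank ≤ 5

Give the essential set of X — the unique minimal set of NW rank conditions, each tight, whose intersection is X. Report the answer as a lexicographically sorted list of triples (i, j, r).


The tightest implied rank at each (i,j), from the 17 conditions:

  0 0 0 0 1 1 1
  1 1 1 1 2 2 2
  1 1 1 1 2 3 3
  1 1 1 2 3 4 4
  1 2 2 3 4 5 5
  1 2 3 4 5 6 6
  1 2 3 4 5 6 7

hence w(1..7) = (5, 1, 6, 4, 2, 3, 7).

Rothe diagram D(w) (9 cells), 3 SE-corners (essential conditions):

[(1, 4, 0), (3, 4, 1), (4, 3, 1)]


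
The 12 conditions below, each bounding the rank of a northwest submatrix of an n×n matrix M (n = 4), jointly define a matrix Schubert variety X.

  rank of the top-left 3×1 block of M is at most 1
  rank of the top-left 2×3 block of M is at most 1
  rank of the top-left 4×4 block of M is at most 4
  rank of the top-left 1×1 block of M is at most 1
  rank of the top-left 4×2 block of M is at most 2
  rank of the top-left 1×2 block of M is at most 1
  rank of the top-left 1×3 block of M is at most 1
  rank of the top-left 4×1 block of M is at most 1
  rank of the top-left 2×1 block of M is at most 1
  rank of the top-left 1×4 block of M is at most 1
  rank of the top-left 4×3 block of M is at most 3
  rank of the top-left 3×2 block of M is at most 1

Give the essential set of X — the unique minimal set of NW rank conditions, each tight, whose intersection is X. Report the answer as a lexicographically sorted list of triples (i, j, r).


Recovering R(i,j) via the rank-extension bound from the 12 conditions:

  R[1]: 1 | 1 | 1 | 1
  R[2]: 1 | 1 | 1 | 2
  R[3]: 1 | 1 | 2 | 3
  R[4]: 1 | 2 | 3 | 4

hence w(1..4) = (1, 4, 3, 2).

ℓ(w)=3; the 2 essential cells (i,j,r):

[(2, 3, 1), (3, 2, 1)]


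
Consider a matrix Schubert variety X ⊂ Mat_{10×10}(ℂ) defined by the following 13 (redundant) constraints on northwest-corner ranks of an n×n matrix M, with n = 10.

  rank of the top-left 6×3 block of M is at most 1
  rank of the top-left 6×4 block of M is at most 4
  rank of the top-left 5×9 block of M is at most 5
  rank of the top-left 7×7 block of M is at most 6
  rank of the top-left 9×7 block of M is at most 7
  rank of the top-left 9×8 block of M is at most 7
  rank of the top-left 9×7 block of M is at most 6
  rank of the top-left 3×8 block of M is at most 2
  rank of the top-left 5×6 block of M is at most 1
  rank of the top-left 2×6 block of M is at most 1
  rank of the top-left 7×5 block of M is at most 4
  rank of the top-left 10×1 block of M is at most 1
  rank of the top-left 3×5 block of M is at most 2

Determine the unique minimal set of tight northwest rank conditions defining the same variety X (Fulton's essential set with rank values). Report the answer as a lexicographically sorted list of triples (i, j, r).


Rank table r_w(10×10) implied by the 13 constraints:

  row 1: 1  1  1  1  1  1  1  1  1  1
  row 2: 1  1  1  1  1  1  2  2  2  2
  row 3: 1  1  1  1  1  1  2  2  3  3
  row 4: 1  1  1  1  1  1  2  3  4  4
  row 5: 1  1  1  1  1  1  2  3  4  5
  row 6: 1  1  1  2  2  2  3  4  5  6
  row 7: 1  2  2  3  3  3  4  5  6  7
  row 8: 1  2  3  4  4  4  5  6  7  8
  row 9: 1  2  3  4  5  5  6  7  8  9
  row 10: 1  2  3  4  5  6  7  8  9  10

hence w(1..10) = (1, 7, 9, 8, 10, 4, 2, 3, 5, 6).

Fulton essential set (3 of the 23 Rothe cells):

[(3, 8, 2), (5, 6, 1), (6, 3, 1)]


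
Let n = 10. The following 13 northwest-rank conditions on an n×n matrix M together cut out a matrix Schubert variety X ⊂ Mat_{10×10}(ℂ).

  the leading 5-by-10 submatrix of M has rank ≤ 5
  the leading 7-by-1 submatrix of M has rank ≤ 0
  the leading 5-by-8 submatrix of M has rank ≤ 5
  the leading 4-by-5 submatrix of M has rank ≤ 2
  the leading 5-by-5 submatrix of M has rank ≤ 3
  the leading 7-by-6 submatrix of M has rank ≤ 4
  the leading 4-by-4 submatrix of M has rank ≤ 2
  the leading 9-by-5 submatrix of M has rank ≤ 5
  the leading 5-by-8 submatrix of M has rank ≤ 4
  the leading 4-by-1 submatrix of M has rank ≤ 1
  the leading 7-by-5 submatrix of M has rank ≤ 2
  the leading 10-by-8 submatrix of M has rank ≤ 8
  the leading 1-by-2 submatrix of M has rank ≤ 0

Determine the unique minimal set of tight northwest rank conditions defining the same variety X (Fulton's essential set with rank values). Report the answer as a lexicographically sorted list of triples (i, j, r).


Recovering R(i,j) via the rank-extension bound from the 13 conditions:

  0, 0, 1, 1, 1, 1, 1, 1, 1, 1
  0, 1, 2, 2, 2, 2, 2, 2, 2, 2
  0, 1, 2, 2, 2, 3, 3, 3, 3, 3
  0, 1, 2, 2, 2, 3, 4, 4, 4, 4
  0, 1, 2, 2, 2, 3, 4, 4, 5, 5
  0, 1, 2, 2, 2, 3, 4, 5, 6, 6
  0, 1, 2, 2, 2, 3, 4, 5, 6, 7
  1, 2, 3, 3, 3, 4, 5, 6, 7, 8
  1, 2, 3, 4, 4, 5, 6, 7, 8, 9
  1, 2, 3, 4, 5, 6, 7, 8, 9, 10

so w = (3, 2, 6, 7, 9, 8, 10, 1, 4, 5).

Fulton essential set (4 of the 19 Rothe cells):

[(1, 2, 0), (5, 8, 4), (7, 1, 0), (7, 5, 2)]


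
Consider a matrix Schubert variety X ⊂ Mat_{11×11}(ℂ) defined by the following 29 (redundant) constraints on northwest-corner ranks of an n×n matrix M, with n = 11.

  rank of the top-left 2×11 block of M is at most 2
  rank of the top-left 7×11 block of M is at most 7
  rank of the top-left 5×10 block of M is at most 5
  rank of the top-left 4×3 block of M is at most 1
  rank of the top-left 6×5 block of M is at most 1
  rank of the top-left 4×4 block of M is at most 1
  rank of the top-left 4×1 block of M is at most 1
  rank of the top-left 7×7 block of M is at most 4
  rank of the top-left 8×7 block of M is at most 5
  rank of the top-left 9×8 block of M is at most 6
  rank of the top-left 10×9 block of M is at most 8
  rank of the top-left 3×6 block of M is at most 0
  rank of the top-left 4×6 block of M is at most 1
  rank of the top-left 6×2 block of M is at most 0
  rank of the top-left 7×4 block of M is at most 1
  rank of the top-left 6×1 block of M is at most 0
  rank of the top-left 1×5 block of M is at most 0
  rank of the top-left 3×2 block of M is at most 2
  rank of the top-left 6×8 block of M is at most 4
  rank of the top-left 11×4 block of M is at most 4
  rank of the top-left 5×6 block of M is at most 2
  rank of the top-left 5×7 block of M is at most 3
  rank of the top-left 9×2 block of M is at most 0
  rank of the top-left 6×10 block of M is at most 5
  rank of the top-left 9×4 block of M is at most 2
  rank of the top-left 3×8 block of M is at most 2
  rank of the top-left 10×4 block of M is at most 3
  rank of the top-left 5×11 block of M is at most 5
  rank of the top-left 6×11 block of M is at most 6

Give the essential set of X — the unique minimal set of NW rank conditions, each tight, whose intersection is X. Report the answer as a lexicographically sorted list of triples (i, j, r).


The tightest implied rank at each (i,j), from the 29 conditions:

  0  0  0  0  0  0  1  1  1  1  1
  0  0  0  0  0  0  1  2  2  2  2
  0  0  0  0  0  0  1  2  3  3  3
  0  0  1  1  1  1  2  3  4  4  4
  0  0  1  1  1  2  3  4  5  5  5
  0  0  1  1  1  2  3  4  5  5  6
  0  0  1  1  2  3  4  5  6  6  7
  0  0  1  2  3  4  5  6  7  7  8
  0  0  1  2  3  4  5  6  7  8  9
  1  1  2  3  4  5  6  7  8  9  10
  1  2  3  4  5  6  7  8  9  10  11

giving w = (7, 8, 9, 3, 6, 11, 5, 4, 10, 1, 2) via Δ²R.

Rothe diagram D(w) (36 cells), 5 SE-corners (essential conditions):

[(3, 6, 0), (6, 5, 1), (6, 10, 5), (7, 4, 1), (9, 2, 0)]


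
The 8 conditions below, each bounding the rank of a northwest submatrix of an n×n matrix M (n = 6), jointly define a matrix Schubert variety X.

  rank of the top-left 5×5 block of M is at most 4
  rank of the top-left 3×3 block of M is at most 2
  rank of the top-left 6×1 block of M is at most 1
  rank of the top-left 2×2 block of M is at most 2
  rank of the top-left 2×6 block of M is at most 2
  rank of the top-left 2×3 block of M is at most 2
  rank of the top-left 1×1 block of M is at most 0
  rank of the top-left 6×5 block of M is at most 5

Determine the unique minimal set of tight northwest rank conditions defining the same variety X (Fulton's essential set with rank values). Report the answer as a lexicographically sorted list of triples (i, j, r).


Recovering R(i,j) via the rank-extension bound from the 8 conditions:

  R[1]: 0, 1, 1, 1, 1, 1
  R[2]: 1, 2, 2, 2, 2, 2
  R[3]: 1, 2, 2, 3, 3, 3
  R[4]: 1, 2, 3, 4, 4, 4
  R[5]: 1, 2, 3, 4, 4, 5
  R[6]: 1, 2, 3, 4, 5, 6

hence w(1..6) = (2, 1, 4, 3, 6, 5).

3 SE-corners of the 3-cell Rothe diagram give Ess(w):

[(1, 1, 0), (3, 3, 2), (5, 5, 4)]


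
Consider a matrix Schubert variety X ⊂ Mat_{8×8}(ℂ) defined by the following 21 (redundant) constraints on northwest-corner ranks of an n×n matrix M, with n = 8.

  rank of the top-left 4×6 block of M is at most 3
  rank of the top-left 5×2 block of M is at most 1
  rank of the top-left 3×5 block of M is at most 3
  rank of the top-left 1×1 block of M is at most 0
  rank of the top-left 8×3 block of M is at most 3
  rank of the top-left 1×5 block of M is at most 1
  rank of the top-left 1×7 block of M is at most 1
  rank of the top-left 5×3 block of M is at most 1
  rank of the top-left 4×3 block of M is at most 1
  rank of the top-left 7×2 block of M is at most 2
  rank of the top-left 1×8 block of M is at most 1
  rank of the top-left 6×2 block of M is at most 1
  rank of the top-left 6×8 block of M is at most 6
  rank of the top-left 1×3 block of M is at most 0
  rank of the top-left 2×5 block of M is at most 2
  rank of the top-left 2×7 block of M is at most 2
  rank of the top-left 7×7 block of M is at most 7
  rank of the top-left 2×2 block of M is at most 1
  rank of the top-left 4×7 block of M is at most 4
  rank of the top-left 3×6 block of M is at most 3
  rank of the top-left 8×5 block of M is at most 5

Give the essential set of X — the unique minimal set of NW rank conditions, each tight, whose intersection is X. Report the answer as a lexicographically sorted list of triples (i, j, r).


Computing R[i][j] = min implied NW-rank bound (n=8, 21 conditions):

  R[1]: 0  0  0  1  1  1  1  1
  R[2]: 1  1  1  2  2  2  2  2
  R[3]: 1  1  1  2  3  3  3  3
  R[4]: 1  1  1  2  3  3  4  4
  R[5]: 1  1  1  2  3  4  5  5
  R[6]: 1  1  2  3  4  5  6  6
  R[7]: 1  2  3  4  5  6  7  7
  R[8]: 1  2  3  4  5  6  7  8

hence w(1..8) = (4, 1, 5, 7, 6, 3, 2, 8).

Fulton essential set (4 of the 11 Rothe cells):

[(1, 3, 0), (4, 6, 3), (5, 3, 1), (6, 2, 1)]


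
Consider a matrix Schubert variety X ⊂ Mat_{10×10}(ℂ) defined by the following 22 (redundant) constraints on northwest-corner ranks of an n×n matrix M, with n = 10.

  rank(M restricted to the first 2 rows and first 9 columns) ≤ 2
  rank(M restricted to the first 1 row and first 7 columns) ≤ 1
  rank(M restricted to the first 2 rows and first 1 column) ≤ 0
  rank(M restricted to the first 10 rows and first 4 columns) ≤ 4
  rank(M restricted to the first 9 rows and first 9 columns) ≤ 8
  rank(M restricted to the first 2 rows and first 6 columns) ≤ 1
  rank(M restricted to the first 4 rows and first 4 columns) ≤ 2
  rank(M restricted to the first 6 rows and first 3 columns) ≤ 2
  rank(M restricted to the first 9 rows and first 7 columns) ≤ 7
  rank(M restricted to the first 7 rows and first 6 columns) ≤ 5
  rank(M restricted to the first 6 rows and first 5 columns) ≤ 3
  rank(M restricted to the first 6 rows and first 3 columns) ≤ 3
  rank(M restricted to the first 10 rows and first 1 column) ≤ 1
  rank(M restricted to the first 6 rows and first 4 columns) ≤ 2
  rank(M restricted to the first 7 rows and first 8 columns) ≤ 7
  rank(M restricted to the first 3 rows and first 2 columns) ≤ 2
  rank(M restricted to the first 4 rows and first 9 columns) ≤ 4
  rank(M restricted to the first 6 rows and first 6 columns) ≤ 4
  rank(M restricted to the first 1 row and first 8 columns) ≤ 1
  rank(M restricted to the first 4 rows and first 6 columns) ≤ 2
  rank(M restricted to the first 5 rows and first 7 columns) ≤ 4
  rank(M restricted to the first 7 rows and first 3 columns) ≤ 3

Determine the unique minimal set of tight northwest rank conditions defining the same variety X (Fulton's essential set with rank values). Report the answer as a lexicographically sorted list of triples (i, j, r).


Rank table r_w(10×10) implied by the 22 constraints:

  R[1]: 0, 1, 1, 1, 1, 1, 1, 1, 1, 1
  R[2]: 0, 1, 1, 1, 1, 1, 2, 2, 2, 2
  R[3]: 1, 2, 2, 2, 2, 2, 3, 3, 3, 3
  R[4]: 1, 2, 2, 2, 2, 2, 3, 4, 4, 4
  R[5]: 1, 2, 2, 2, 3, 3, 4, 5, 5, 5
  R[6]: 1, 2, 2, 2, 3, 4, 5, 6, 6, 6
  R[7]: 1, 2, 3, 3, 4, 5, 6, 7, 7, 7
  R[8]: 1, 2, 3, 4, 5, 6, 7, 8, 8, 8
  R[9]: 1, 2, 3, 4, 5, 6, 7, 8, 8, 9
  R[10]: 1, 2, 3, 4, 5, 6, 7, 8, 9, 10

second differences of R give the permutation w = (2, 7, 1, 8, 5, 6, 3, 4, 10, 9).

ℓ(w)=15; the 5 essential cells (i,j,r):

[(2, 1, 0), (2, 6, 1), (4, 6, 2), (6, 4, 2), (9, 9, 8)]


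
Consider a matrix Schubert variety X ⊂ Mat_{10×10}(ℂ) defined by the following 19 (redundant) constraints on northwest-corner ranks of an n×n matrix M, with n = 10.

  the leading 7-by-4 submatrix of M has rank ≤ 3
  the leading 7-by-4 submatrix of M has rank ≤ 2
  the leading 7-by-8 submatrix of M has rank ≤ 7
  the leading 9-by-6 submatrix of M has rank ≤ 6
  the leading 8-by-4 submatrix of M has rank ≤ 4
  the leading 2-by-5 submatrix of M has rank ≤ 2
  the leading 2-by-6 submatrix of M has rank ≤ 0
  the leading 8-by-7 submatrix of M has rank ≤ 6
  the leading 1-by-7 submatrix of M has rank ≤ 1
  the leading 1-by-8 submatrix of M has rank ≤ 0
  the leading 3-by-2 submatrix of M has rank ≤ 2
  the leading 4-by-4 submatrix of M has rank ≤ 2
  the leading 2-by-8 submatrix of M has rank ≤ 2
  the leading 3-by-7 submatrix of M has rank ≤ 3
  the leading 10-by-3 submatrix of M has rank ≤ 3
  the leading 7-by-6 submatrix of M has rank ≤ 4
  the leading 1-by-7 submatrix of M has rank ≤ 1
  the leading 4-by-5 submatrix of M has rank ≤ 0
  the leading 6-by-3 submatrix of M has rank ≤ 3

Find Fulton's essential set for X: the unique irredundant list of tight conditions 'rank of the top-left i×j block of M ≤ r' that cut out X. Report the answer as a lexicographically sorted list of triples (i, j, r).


Reconstructing r_w from the 19 given conditions:

  0 | 0 | 0 | 0 | 0 | 0 | 0 | 0 | 1 | 1
  0 | 0 | 0 | 0 | 0 | 0 | 1 | 1 | 2 | 2
  0 | 0 | 0 | 0 | 0 | 1 | 2 | 2 | 3 | 3
  0 | 0 | 0 | 0 | 0 | 1 | 2 | 3 | 4 | 4
  1 | 1 | 1 | 1 | 1 | 2 | 3 | 4 | 5 | 5
  1 | 2 | 2 | 2 | 2 | 3 | 4 | 5 | 6 | 6
  1 | 2 | 2 | 2 | 3 | 4 | 5 | 6 | 7 | 7
  1 | 2 | 3 | 3 | 4 | 5 | 6 | 7 | 8 | 8
  1 | 2 | 3 | 4 | 5 | 6 | 7 | 8 | 9 | 9
  1 | 2 | 3 | 4 | 5 | 6 | 7 | 8 | 9 | 10

so w = (9, 7, 6, 8, 1, 2, 5, 3, 4, 10).

|D(w)|=26, |Ess(w)|=4:

[(1, 8, 0), (2, 6, 0), (4, 5, 0), (7, 4, 2)]


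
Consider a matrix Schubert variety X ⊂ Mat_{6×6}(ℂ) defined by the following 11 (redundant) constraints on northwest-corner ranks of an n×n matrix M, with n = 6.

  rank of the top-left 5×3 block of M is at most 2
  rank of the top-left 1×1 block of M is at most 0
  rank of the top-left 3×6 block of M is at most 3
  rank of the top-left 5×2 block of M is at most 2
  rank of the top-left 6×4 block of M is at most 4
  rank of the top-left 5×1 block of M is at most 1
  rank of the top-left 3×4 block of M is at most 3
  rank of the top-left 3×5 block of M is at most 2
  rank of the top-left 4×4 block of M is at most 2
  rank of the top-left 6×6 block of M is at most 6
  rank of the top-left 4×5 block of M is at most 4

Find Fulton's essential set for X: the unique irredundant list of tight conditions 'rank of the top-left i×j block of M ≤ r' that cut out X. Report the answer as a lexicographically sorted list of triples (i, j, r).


Recovering R(i,j) via the rank-extension bound from the 11 conditions:

  R[1]: 0  1  1  1  1  1
  R[2]: 1  2  2  2  2  2
  R[3]: 1  2  2  2  2  3
  R[4]: 1  2  2  2  3  4
  R[5]: 1  2  2  3  4  5
  R[6]: 1  2  3  4  5  6

second differences of R give the permutation w = (2, 1, 6, 5, 4, 3).

ℓ(w)=7; the 4 essential cells (i,j,r):

[(1, 1, 0), (3, 5, 2), (4, 4, 2), (5, 3, 2)]


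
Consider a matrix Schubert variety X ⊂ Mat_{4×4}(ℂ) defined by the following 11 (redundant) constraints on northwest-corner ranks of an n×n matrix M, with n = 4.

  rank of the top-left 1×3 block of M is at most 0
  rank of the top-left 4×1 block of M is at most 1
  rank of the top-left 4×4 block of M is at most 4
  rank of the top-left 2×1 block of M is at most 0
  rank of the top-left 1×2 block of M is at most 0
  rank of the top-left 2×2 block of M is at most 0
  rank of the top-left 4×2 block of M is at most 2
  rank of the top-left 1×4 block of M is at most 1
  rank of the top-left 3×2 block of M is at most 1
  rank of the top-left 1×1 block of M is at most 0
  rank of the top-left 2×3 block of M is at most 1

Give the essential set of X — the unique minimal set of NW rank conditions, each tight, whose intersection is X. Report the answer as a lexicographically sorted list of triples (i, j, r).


Rank table r_w(4×4) implied by the 11 constraints:

  row 1: 0 0 0 1
  row 2: 0 0 1 2
  row 3: 1 1 2 3
  row 4: 1 2 3 4

second differences of R give the permutation w = (4, 3, 1, 2).

Rothe diagram D(w) (5 cells), 2 SE-corners (essential conditions):

[(1, 3, 0), (2, 2, 0)]


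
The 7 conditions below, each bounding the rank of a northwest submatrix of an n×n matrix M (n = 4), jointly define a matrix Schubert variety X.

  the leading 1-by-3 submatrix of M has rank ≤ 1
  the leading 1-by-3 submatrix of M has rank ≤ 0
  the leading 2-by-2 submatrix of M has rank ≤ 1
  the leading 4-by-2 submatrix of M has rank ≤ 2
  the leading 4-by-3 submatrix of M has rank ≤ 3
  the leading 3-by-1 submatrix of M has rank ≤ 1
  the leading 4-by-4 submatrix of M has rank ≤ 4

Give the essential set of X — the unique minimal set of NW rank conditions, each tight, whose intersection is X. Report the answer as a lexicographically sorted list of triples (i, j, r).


Computing R[i][j] = min implied NW-rank bound (n=4, 7 conditions):

  row 1: 0 0 0 1
  row 2: 1 1 1 2
  row 3: 1 2 2 3
  row 4: 1 2 3 4

so w = (4, 1, 2, 3).

|D(w)|=3, |Ess(w)|=1:

[(1, 3, 0)]


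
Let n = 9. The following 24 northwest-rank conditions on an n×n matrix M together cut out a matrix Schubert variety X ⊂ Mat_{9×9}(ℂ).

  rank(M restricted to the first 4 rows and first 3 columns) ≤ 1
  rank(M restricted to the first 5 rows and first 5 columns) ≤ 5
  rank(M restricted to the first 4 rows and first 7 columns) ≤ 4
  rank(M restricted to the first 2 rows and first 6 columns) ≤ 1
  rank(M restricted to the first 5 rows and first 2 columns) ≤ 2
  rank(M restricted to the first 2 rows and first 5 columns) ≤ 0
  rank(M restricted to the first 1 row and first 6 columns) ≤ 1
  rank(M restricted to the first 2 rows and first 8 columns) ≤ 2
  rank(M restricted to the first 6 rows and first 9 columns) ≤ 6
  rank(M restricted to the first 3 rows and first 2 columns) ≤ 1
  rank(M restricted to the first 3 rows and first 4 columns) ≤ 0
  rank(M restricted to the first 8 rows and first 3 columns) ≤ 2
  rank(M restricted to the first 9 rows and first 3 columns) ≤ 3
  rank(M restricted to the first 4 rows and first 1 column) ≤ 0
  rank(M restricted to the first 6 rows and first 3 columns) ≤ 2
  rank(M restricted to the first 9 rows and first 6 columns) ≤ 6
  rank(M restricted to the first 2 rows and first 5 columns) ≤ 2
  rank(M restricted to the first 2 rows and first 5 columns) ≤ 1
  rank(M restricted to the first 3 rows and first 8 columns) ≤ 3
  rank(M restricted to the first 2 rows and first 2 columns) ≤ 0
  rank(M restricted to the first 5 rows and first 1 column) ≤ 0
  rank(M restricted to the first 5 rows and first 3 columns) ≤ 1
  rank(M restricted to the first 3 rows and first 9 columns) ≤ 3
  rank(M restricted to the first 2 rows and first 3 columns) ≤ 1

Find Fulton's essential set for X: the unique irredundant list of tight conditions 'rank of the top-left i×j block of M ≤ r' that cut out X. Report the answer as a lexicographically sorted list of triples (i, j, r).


Recovering R(i,j) via the rank-extension bound from the 24 conditions:

  row 1: 0 | 0 | 0 | 0 | 0 | 1 | 1 | 1 | 1
  row 2: 0 | 0 | 0 | 0 | 0 | 1 | 2 | 2 | 2
  row 3: 0 | 0 | 0 | 0 | 1 | 2 | 3 | 3 | 3
  row 4: 0 | 1 | 1 | 1 | 2 | 3 | 4 | 4 | 4
  row 5: 0 | 1 | 1 | 2 | 3 | 4 | 5 | 5 | 5
  row 6: 1 | 2 | 2 | 3 | 4 | 5 | 6 | 6 | 6
  row 7: 1 | 2 | 2 | 3 | 4 | 5 | 6 | 7 | 7
  row 8: 1 | 2 | 2 | 3 | 4 | 5 | 6 | 7 | 8
  row 9: 1 | 2 | 3 | 4 | 5 | 6 | 7 | 8 | 9

giving w = (6, 7, 5, 2, 4, 1, 8, 9, 3) via Δ²R.

ℓ(w)=19; the 5 essential cells (i,j,r):

[(2, 5, 0), (3, 4, 0), (5, 1, 0), (5, 3, 1), (8, 3, 2)]


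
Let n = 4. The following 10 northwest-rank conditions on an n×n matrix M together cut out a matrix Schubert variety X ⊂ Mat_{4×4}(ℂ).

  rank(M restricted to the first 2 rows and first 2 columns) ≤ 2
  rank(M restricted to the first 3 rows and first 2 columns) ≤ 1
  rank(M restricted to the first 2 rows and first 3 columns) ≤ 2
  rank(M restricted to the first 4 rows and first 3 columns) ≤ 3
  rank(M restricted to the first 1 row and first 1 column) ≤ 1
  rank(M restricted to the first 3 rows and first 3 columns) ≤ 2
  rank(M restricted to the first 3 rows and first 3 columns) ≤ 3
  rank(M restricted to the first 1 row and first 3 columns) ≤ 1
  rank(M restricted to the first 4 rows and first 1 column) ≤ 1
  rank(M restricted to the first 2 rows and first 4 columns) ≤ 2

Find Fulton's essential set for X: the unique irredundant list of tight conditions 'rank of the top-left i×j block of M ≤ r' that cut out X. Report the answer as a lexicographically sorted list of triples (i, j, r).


Rank table r_w(4×4) implied by the 10 constraints:

  row 1: 1  1  1  1
  row 2: 1  1  2  2
  row 3: 1  1  2  3
  row 4: 1  2  3  4

reading off 1-entries of Δ²R: w = (1, 3, 4, 2).

ℓ(w)=2; the 1 essential cell (i,j,r):

[(3, 2, 1)]


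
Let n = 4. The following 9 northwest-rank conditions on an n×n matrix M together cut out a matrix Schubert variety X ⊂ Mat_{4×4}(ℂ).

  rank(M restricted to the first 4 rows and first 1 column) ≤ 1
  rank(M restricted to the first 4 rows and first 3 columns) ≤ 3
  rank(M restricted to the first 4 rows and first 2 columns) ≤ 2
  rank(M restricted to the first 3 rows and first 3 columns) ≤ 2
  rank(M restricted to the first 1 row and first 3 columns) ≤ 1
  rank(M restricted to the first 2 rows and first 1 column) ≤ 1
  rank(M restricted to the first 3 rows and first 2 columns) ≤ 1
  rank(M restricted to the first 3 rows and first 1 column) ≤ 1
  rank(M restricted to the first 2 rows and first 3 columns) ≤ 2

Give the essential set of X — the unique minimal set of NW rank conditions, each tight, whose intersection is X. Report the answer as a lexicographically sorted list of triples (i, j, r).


Propagating the 9 rank bounds to every northwest block:

  i=1: 1 | 1 | 1 | 1
  i=2: 1 | 1 | 2 | 2
  i=3: 1 | 1 | 2 | 3
  i=4: 1 | 2 | 3 | 4

giving w = (1, 3, 4, 2) via Δ²R.

D(w) has 2 cells with 1 SE-corner; essential set:

[(3, 2, 1)]


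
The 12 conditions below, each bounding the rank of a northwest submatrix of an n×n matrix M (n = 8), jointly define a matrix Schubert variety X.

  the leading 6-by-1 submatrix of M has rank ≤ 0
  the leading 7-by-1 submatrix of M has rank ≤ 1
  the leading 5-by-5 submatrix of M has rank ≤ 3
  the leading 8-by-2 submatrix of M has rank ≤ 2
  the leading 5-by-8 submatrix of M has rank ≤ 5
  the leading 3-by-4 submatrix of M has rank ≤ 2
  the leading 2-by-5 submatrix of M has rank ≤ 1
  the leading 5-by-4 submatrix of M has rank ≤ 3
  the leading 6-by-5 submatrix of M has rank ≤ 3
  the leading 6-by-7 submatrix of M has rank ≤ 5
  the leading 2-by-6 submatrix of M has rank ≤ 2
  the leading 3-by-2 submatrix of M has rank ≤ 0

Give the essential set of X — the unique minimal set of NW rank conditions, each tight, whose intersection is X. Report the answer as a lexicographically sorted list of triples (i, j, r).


Reconstructing r_w from the 12 given conditions:

  R[1]: 0, 0, 1, 1, 1, 1, 1, 1
  R[2]: 0, 0, 1, 1, 1, 2, 2, 2
  R[3]: 0, 0, 1, 2, 2, 3, 3, 3
  R[4]: 0, 1, 2, 3, 3, 4, 4, 4
  R[5]: 0, 1, 2, 3, 3, 4, 5, 5
  R[6]: 0, 1, 2, 3, 3, 4, 5, 6
  R[7]: 1, 2, 3, 4, 4, 5, 6, 7
  R[8]: 1, 2, 3, 4, 5, 6, 7, 8

giving w = (3, 6, 4, 2, 7, 8, 1, 5) via Δ²R.

|D(w)|=13, |Ess(w)|=4:

[(2, 5, 1), (3, 2, 0), (6, 1, 0), (6, 5, 3)]


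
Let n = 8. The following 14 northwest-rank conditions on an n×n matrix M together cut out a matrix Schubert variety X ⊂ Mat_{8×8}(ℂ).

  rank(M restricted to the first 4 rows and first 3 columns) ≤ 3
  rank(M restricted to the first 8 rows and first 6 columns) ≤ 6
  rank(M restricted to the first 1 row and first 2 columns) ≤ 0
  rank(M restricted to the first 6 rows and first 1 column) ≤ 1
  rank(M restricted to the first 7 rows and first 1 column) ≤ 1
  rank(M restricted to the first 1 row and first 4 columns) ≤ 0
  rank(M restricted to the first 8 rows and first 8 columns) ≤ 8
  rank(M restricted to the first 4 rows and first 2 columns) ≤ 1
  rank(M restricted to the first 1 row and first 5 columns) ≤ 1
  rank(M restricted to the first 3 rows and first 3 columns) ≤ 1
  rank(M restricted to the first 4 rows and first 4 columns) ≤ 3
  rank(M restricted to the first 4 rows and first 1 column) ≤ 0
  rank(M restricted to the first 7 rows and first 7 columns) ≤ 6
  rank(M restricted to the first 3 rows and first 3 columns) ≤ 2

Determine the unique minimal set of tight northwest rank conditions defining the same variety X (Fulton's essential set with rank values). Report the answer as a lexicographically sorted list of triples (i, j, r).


The tightest implied rank at each (i,j), from the 14 conditions:

  row 1: 0 0 0 0 1 1 1 1
  row 2: 0 1 1 1 2 2 2 2
  row 3: 0 1 1 2 3 3 3 3
  row 4: 0 1 2 3 4 4 4 4
  row 5: 1 2 3 4 5 5 5 5
  row 6: 1 2 3 4 5 6 6 6
  row 7: 1 2 3 4 5 6 6 7
  row 8: 1 2 3 4 5 6 7 8

second differences of R give the permutation w = (5, 2, 4, 3, 1, 6, 8, 7).

D(w) has 9 cells with 4 SE-corners; essential set:

[(1, 4, 0), (3, 3, 1), (4, 1, 0), (7, 7, 6)]


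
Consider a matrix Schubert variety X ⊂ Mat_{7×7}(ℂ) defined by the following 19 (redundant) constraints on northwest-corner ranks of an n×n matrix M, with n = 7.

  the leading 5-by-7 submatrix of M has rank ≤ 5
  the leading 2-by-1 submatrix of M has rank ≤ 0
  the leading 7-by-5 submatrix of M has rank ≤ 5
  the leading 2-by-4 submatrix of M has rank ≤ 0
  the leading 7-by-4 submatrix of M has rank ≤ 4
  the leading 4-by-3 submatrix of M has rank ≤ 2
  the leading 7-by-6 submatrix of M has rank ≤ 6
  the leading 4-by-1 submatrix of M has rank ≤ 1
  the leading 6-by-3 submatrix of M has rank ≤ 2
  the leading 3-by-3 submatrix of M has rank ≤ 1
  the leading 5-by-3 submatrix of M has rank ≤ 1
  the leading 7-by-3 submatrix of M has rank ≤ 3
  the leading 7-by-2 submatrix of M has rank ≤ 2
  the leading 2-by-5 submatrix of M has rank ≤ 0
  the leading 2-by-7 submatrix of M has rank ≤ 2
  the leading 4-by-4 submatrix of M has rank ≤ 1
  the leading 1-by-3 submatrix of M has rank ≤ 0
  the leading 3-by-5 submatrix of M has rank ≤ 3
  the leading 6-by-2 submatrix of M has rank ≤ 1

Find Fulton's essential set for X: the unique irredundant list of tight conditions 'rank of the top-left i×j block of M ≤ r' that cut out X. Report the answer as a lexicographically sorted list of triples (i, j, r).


Computing R[i][j] = min implied NW-rank bound (n=7, 19 conditions):

  0 0 0 0 0 1 1
  0 0 0 0 0 1 2
  1 1 1 1 1 2 3
  1 1 1 1 2 3 4
  1 1 1 2 3 4 5
  1 1 2 3 4 5 6
  1 2 3 4 5 6 7

second differences of R give the permutation w = (6, 7, 1, 5, 4, 3, 2).

Fulton essential set (4 of the 16 Rothe cells):

[(2, 5, 0), (4, 4, 1), (5, 3, 1), (6, 2, 1)]


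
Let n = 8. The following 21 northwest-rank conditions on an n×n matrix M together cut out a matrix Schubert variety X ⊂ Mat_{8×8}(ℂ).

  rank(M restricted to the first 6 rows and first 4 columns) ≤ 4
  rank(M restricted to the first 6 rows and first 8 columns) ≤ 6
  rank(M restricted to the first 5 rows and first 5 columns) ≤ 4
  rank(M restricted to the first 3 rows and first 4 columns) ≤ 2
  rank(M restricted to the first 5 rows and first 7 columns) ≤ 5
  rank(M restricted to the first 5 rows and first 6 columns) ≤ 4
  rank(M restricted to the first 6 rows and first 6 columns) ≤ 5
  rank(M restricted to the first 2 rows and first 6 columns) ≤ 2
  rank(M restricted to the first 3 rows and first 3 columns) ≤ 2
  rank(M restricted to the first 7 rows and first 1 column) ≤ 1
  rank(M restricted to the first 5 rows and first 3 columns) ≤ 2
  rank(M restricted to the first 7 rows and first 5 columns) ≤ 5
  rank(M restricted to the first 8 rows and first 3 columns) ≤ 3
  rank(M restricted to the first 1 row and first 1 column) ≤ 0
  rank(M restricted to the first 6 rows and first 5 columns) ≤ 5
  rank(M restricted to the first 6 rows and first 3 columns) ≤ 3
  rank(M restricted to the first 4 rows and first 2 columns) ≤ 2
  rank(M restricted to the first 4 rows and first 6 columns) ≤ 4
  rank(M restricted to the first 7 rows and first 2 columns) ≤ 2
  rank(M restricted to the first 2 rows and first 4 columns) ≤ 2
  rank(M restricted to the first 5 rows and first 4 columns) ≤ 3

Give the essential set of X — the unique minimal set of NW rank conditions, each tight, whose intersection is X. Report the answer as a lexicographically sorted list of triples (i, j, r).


Computing R[i][j] = min implied NW-rank bound (n=8, 21 conditions):

  R[1]: 0 1 1 1 1 1 1 1
  R[2]: 1 2 2 2 2 2 2 2
  R[3]: 1 2 2 2 3 3 3 3
  R[4]: 1 2 2 3 4 4 4 4
  R[5]: 1 2 2 3 4 4 5 5
  R[6]: 1 2 3 4 5 5 6 6
  R[7]: 1 2 3 4 5 6 7 7
  R[8]: 1 2 3 4 5 6 7 8

the unique w with this rank table is (2, 1, 5, 4, 7, 3, 6, 8).

Rothe diagram D(w) (6 cells), 4 SE-corners (essential conditions):

[(1, 1, 0), (3, 4, 2), (5, 3, 2), (5, 6, 4)]


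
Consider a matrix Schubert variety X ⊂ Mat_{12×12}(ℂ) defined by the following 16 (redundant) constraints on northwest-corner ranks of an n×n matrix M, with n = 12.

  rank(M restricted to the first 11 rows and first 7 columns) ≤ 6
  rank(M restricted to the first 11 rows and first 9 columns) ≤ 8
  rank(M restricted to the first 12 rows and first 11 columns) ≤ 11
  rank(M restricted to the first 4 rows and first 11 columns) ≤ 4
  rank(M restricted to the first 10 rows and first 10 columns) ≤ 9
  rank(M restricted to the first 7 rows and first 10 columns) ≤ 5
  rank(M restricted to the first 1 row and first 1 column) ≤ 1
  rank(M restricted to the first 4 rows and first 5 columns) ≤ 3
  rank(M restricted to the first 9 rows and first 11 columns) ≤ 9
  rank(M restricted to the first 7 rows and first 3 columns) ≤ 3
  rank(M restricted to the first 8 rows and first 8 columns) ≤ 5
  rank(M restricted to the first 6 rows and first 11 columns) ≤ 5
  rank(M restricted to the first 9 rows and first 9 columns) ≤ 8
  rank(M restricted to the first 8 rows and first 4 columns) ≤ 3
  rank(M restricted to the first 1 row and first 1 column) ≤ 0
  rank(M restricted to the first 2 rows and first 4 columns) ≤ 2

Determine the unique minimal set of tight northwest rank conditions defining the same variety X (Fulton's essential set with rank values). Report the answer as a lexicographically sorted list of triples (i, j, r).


Recovering R(i,j) via the rank-extension bound from the 16 conditions:

  R[1]: 0, 1, 1, 1, 1, 1, 1, 1, 1, 1, 1, 1
  R[2]: 1, 2, 2, 2, 2, 2, 2, 2, 2, 2, 2, 2
  R[3]: 1, 2, 3, 3, 3, 3, 3, 3, 3, 3, 3, 3
  R[4]: 1, 2, 3, 3, 3, 4, 4, 4, 4, 4, 4, 4
  R[5]: 1, 2, 3, 3, 4, 5, 5, 5, 5, 5, 5, 5
  R[6]: 1, 2, 3, 3, 4, 5, 5, 5, 5, 5, 5, 6
  R[7]: 1, 2, 3, 3, 4, 5, 5, 5, 5, 5, 6, 7
  R[8]: 1, 2, 3, 3, 4, 5, 5, 5, 6, 6, 7, 8
  R[9]: 1, 2, 3, 4, 5, 6, 6, 6, 7, 7, 8, 9
  R[10]: 1, 2, 3, 4, 5, 6, 6, 7, 8, 8, 9, 10
  R[11]: 1, 2, 3, 4, 5, 6, 6, 7, 8, 9, 10, 11
  R[12]: 1, 2, 3, 4, 5, 6, 7, 8, 9, 10, 11, 12

hence w(1..12) = (2, 1, 3, 6, 5, 12, 11, 9, 4, 8, 10, 7).

|D(w)|=20, |Ess(w)|=7:

[(1, 1, 0), (4, 5, 3), (6, 11, 5), (7, 10, 5), (8, 4, 3), (8, 8, 5), (11, 7, 6)]


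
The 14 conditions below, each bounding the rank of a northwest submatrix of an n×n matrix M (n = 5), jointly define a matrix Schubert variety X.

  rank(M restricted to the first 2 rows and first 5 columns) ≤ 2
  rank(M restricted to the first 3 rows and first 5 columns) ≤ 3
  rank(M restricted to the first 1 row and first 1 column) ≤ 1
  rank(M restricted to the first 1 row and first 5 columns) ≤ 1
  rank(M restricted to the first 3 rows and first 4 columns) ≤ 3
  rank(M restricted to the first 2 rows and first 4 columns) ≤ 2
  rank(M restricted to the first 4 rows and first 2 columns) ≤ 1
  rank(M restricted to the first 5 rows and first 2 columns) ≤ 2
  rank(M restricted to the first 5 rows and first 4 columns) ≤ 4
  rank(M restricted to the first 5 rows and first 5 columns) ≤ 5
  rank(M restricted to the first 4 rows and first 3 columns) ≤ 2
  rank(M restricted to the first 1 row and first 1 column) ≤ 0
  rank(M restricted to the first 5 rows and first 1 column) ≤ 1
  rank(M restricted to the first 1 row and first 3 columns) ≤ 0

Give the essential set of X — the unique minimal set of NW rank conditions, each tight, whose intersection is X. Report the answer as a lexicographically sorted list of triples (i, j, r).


Computing R[i][j] = min implied NW-rank bound (n=5, 14 conditions):

  0, 0, 0, 1, 1
  1, 1, 1, 2, 2
  1, 1, 2, 3, 3
  1, 1, 2, 3, 4
  1, 2, 3, 4, 5

reading off 1-entries of Δ²R: w = (4, 1, 3, 5, 2).

Rothe diagram D(w) (5 cells), 2 SE-corners (essential conditions):

[(1, 3, 0), (4, 2, 1)]


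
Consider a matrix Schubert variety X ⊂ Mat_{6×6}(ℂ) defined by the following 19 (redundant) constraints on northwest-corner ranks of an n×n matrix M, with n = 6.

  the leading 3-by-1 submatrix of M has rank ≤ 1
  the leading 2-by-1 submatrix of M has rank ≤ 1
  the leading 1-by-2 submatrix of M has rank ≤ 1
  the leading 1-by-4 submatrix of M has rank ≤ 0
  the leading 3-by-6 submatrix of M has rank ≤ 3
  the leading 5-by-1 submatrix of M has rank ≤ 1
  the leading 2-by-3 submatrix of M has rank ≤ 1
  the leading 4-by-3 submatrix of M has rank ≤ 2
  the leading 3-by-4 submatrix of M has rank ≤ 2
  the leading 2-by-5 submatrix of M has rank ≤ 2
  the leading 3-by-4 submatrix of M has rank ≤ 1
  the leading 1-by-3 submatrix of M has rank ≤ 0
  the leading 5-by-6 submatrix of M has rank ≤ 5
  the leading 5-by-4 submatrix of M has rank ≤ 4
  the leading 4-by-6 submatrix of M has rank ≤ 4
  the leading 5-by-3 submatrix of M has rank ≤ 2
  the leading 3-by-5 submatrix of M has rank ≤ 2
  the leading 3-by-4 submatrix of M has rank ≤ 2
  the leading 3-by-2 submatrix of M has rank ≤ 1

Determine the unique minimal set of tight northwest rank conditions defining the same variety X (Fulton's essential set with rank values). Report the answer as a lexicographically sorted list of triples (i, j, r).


Propagating the 19 rank bounds to every northwest block:

  i=1: 0 | 0 | 0 | 0 | 1 | 1
  i=2: 1 | 1 | 1 | 1 | 2 | 2
  i=3: 1 | 1 | 1 | 1 | 2 | 3
  i=4: 1 | 2 | 2 | 2 | 3 | 4
  i=5: 1 | 2 | 2 | 3 | 4 | 5
  i=6: 1 | 2 | 3 | 4 | 5 | 6

reading off 1-entries of Δ²R: w = (5, 1, 6, 2, 4, 3).

D(w) has 8 cells with 3 SE-corners; essential set:

[(1, 4, 0), (3, 4, 1), (5, 3, 2)]
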